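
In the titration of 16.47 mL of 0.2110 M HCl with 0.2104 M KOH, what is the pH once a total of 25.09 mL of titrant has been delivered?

12.64

n(acid) = 0.2110 x 0.01647 = 0.003475 mol; n(KOH) added = 0.2104 x 0.02509 = 0.005279 mol.
Base is in excess by 0.005279 - 0.003475 = 0.001804 mol in a total volume of 0.04156 L.
[OH^-] = 0.001804/0.04156 = 0.04340 M, so pOH = 1.36 and pH = 14.00 - 1.36 = 12.64.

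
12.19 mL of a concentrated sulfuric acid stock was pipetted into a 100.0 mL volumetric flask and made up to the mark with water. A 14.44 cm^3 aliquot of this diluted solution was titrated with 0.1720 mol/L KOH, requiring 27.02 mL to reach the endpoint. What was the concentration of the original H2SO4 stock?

n(KOH) = 0.1720 x 0.02702 = 0.004647 mol.
n(H2SO4) in the aliquot = 0.004647 x 1/2 = 0.002324 mol.
[diluted H2SO4] = 0.002324 / 0.01444 = 0.1609 M.
Dilution factor = 100.0/12.19 = 8.203, so [stock] = 0.1609 x 8.203 = 1.32 M.

1.32 M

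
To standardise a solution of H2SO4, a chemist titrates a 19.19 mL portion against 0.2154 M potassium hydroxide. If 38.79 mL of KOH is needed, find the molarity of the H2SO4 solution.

n(KOH) delivered = 0.2154 x 0.03879 = 0.008355 mol.
The reaction is 1 H2SO4 + 2 KOH, so n(H2SO4) = 0.008355 x 1/2 = 0.004178 mol.
[H2SO4] = 0.004178 mol / 0.01919 L = 0.218 M.

0.218 M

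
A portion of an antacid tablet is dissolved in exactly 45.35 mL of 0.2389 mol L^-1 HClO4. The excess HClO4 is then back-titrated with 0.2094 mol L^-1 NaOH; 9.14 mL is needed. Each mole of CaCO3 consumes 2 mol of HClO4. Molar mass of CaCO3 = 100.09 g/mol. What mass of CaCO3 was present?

0.446 g

Total n(HClO4) added = 0.2389 x 0.04535 = 0.01083 mol.
n(NaOH) used = 0.2094 x 0.009140 = 0.001914 mol, which equals the excess n(HClO4).
So n(HClO4) consumed by the sample = 0.01083 - 0.001914 = 0.008920 mol.
n(CaCO3) = 0.008920 / 2 = 0.004460 mol.
mass = 0.004460 mol x 100.09 g/mol = 0.446 g.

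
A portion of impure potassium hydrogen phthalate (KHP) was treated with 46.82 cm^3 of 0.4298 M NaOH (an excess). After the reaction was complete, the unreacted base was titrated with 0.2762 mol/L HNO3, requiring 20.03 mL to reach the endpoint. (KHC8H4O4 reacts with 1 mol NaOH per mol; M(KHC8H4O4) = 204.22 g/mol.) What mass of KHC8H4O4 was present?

2.98 g

Total n(NaOH) added = 0.4298 x 0.04682 = 0.02012 mol.
n(HNO3) used = 0.2762 x 0.02003 = 0.005532 mol, which equals the excess n(NaOH).
So n(NaOH) consumed by the sample = 0.02012 - 0.005532 = 0.01459 mol.
n(KHC8H4O4) = 0.01459 / 1 = 0.01459 mol.
mass = 0.01459 mol x 204.22 g/mol = 2.98 g.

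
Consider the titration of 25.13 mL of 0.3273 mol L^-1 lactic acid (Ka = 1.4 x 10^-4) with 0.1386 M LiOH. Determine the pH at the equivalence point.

8.42

n(HC3H5O3) = 0.3273 x 0.02513 = 0.008225 mol; V(LiOH) at equivalence = 0.008225/0.1386 = 0.05934 L.
At equivalence all the acid is converted to C3H5O3-; total volume = 0.02513 + 0.05934 = 0.08447 L, so [C3H5O3-] = 0.008225/0.08447 = 0.09737 M.
Kb = Kw/Ka = 1.0e-14 / 1.4 x 10^-4 = 7.14e-11.
[OH^-] = sqrt(Kb x [C3H5O3-]) = sqrt(7.14e-11 x 0.09737) = 2.64e-6 M.
pOH = 5.58, so pH = 14.00 - 5.58 = 8.42.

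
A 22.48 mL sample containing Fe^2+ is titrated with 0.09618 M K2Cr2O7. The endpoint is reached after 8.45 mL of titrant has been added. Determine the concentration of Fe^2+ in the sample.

n(K2Cr2O7) = 0.09618 x 0.008450 = 0.0008127 mol.
From the balanced equation, 1 mol K2Cr2O7 reacts with 6 mol Fe^2+, so n(Fe^2+) = 0.0008127 x 6/1 = 0.004876 mol.
[Fe^2+] = 0.004876 / 0.02248 L = 0.217 M.

0.217 M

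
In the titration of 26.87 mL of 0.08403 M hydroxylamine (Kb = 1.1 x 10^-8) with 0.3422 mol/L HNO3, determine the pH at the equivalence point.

n(NH2OH) = 0.08403 x 0.02687 = 0.002258 mol; V(HNO3) at equivalence = 0.002258/0.3422 = 0.006598 L.
At equivalence the base is fully converted to NH3OH+; total volume = 0.03347 L, so [NH3OH+] = 0.002258/0.03347 = 0.06746 M.
Ka(NH3OH+) = Kw/Kb = 1.0e-14 / 1.1 x 10^-8 = 9.09e-7.
[H^+] = sqrt(Ka x [NH3OH+]) = sqrt(9.09e-7 x 0.06746) = 0.000248 M.
pH = -log(0.000248) = 3.61.

3.61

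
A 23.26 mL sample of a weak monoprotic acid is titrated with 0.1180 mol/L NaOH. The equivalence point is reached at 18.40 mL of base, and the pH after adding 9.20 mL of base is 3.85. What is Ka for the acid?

1.4 x 10^-4

9.20 mL is half of the equivalence volume, so this is the half-equivalence point where [HA] = [A^-].
At half-equivalence pH = pKa, so pKa = 3.85.
Ka = 10^(-3.85) = 1.4 x 10^-4.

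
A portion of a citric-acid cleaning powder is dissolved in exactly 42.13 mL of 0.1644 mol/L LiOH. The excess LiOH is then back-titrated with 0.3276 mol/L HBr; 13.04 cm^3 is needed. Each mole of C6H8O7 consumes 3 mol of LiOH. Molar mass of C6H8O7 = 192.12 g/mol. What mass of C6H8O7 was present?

Total n(LiOH) added = 0.1644 x 0.04213 = 0.006926 mol.
n(HBr) used = 0.3276 x 0.01304 = 0.004272 mol, which equals the excess n(LiOH).
So n(LiOH) consumed by the sample = 0.006926 - 0.004272 = 0.002654 mol.
n(C6H8O7) = 0.002654 / 3 = 0.0008848 mol.
mass = 0.0008848 mol x 192.12 g/mol = 0.170 g.

0.170 g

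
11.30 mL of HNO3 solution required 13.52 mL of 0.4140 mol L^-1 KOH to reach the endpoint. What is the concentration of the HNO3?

n(KOH) delivered = 0.4140 x 0.01352 = 0.005597 mol.
For a 1:1 reaction, n(HNO3) = 0.005597 mol.
[HNO3] = 0.005597 mol / 0.01130 L = 0.495 M.

0.495 M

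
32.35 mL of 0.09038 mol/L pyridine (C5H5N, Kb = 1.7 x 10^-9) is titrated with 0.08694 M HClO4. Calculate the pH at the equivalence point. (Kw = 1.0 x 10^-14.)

n(C5H5N) = 0.09038 x 0.03235 = 0.002924 mol; V(HClO4) at equivalence = 0.002924/0.08694 = 0.03363 L.
At equivalence the base is fully converted to C5H5NH+; total volume = 0.06598 L, so [C5H5NH+] = 0.002924/0.06598 = 0.04431 M.
Ka(C5H5NH+) = Kw/Kb = 1.0e-14 / 1.7 x 10^-9 = 5.88e-6.
[H^+] = sqrt(Ka x [C5H5NH+]) = sqrt(5.88e-6 x 0.04431) = 0.000511 M.
pH = -log(0.000511) = 3.29.

3.29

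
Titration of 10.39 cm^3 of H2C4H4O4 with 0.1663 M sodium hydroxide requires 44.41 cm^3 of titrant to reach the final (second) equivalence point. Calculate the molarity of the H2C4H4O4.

n(NaOH) = 0.1663 x 0.04441 = 0.007385 mol.
At the final (second) equivalence point, 2 mol OH^- react per mol H2C4H4O4, so n(H2C4H4O4) = 0.007385 / 2 = 0.003693 mol.
[H2C4H4O4] = 0.003693 / 0.01039 L = 0.355 M.

0.355 M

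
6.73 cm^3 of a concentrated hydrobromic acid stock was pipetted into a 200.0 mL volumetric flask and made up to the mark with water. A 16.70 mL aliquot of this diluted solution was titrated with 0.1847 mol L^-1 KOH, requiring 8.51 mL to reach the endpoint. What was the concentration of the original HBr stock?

2.80 M

n(KOH) = 0.1847 x 0.008510 = 0.001572 mol.
n(HBr) in the aliquot = 0.001572 mol.
[diluted HBr] = 0.001572 / 0.01670 = 0.09412 M.
Dilution factor = 200.0/6.730 = 29.72, so [stock] = 0.09412 x 29.72 = 2.80 M.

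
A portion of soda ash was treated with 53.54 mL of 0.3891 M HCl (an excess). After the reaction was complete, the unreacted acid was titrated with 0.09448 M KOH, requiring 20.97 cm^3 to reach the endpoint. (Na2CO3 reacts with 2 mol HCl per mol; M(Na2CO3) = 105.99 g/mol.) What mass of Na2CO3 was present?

Total n(HCl) added = 0.3891 x 0.05354 = 0.02083 mol.
n(KOH) used = 0.09448 x 0.02097 = 0.001981 mol, which equals the excess n(HCl).
So n(HCl) consumed by the sample = 0.02083 - 0.001981 = 0.01885 mol.
n(Na2CO3) = 0.01885 / 2 = 0.009426 mol.
mass = 0.009426 mol x 105.99 g/mol = 0.999 g.

0.999 g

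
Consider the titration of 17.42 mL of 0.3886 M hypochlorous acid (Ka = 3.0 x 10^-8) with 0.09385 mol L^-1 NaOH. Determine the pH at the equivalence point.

n(HClO) = 0.3886 x 0.01742 = 0.006769 mol; V(NaOH) at equivalence = 0.006769/0.09385 = 0.07213 L.
At equivalence all the acid is converted to ClO-; total volume = 0.01742 + 0.07213 = 0.08955 L, so [ClO-] = 0.006769/0.08955 = 0.07559 M.
Kb = Kw/Ka = 1.0e-14 / 3.0 x 10^-8 = 3.33e-7.
[OH^-] = sqrt(Kb x [ClO-]) = sqrt(3.33e-7 x 0.07559) = 0.000159 M.
pOH = 3.80, so pH = 14.00 - 3.80 = 10.20.

10.20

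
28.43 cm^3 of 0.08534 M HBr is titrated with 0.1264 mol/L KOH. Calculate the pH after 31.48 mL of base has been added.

n(acid) = 0.08534 x 0.02843 = 0.002426 mol; n(KOH) added = 0.1264 x 0.03148 = 0.003979 mol.
Base is in excess by 0.003979 - 0.002426 = 0.001553 mol in a total volume of 0.05991 L.
[OH^-] = 0.001553/0.05991 = 0.02592 M, so pOH = 1.59 and pH = 14.00 - 1.59 = 12.41.

12.41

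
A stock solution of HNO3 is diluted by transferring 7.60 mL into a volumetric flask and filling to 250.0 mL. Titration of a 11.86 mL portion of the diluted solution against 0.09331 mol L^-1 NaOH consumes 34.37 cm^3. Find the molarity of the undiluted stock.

8.90 M

n(NaOH) = 0.09331 x 0.03437 = 0.003207 mol.
n(HNO3) in the aliquot = 0.003207 mol.
[diluted HNO3] = 0.003207 / 0.01186 = 0.2704 M.
Dilution factor = 250.0/7.600 = 32.89, so [stock] = 0.2704 x 32.89 = 8.90 M.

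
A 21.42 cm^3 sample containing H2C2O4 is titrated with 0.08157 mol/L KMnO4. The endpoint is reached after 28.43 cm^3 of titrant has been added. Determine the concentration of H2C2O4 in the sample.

0.271 M

n(KMnO4) = 0.08157 x 0.02843 = 0.002319 mol.
From the balanced equation, 2 mol KMnO4 reacts with 5 mol H2C2O4, so n(H2C2O4) = 0.002319 x 5/2 = 0.005798 mol.
[H2C2O4] = 0.005798 / 0.02142 L = 0.271 M.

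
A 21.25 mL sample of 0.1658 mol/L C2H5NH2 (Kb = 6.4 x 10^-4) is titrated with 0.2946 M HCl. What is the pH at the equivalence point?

5.89

n(C2H5NH2) = 0.1658 x 0.02125 = 0.003523 mol; V(HCl) at equivalence = 0.003523/0.2946 = 0.01196 L.
At equivalence the base is fully converted to C2H5NH3+; total volume = 0.03321 L, so [C2H5NH3+] = 0.003523/0.03321 = 0.1061 M.
Ka(C2H5NH3+) = Kw/Kb = 1.0e-14 / 6.4 x 10^-4 = 1.56e-11.
[H^+] = sqrt(Ka x [C2H5NH3+]) = sqrt(1.56e-11 x 0.1061) = 1.29e-6 M.
pH = -log(1.29e-6) = 5.89.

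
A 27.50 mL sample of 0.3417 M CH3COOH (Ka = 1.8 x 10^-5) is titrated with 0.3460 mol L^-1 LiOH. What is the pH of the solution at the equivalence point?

n(CH3COOH) = 0.3417 x 0.02750 = 0.009397 mol; V(LiOH) at equivalence = 0.009397/0.3460 = 0.02716 L.
At equivalence all the acid is converted to CH3COO-; total volume = 0.02750 + 0.02716 = 0.05466 L, so [CH3COO-] = 0.009397/0.05466 = 0.1719 M.
Kb = Kw/Ka = 1.0e-14 / 1.8 x 10^-5 = 5.56e-10.
[OH^-] = sqrt(Kb x [CH3COO-]) = sqrt(5.56e-10 x 0.1719) = 9.77e-6 M.
pOH = 5.01, so pH = 14.00 - 5.01 = 8.99.

8.99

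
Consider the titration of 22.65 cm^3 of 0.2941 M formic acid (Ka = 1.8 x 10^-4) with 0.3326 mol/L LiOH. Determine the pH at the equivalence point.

n(HCOOH) = 0.2941 x 0.02265 = 0.006661 mol; V(LiOH) at equivalence = 0.006661/0.3326 = 0.02003 L.
At equivalence all the acid is converted to HCOO-; total volume = 0.02265 + 0.02003 = 0.04268 L, so [HCOO-] = 0.006661/0.04268 = 0.1561 M.
Kb = Kw/Ka = 1.0e-14 / 1.8 x 10^-4 = 5.56e-11.
[OH^-] = sqrt(Kb x [HCOO-]) = sqrt(5.56e-11 x 0.1561) = 2.94e-6 M.
pOH = 5.53, so pH = 14.00 - 5.53 = 8.47.

8.47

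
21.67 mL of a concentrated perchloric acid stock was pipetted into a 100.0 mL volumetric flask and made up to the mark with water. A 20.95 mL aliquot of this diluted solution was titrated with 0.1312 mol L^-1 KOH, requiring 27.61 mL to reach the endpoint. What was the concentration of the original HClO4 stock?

0.798 M

n(KOH) = 0.1312 x 0.02761 = 0.003622 mol.
n(HClO4) in the aliquot = 0.003622 mol.
[diluted HClO4] = 0.003622 / 0.02095 = 0.1729 M.
Dilution factor = 100.0/21.67 = 4.615, so [stock] = 0.1729 x 4.615 = 0.798 M.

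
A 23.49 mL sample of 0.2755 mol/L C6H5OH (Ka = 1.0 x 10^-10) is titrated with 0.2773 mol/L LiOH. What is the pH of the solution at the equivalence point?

n(C6H5OH) = 0.2755 x 0.02349 = 0.006471 mol; V(LiOH) at equivalence = 0.006471/0.2773 = 0.02334 L.
At equivalence all the acid is converted to C6H5O-; total volume = 0.02349 + 0.02334 = 0.04683 L, so [C6H5O-] = 0.006471/0.04683 = 0.1382 M.
Kb = Kw/Ka = 1.0e-14 / 1.0 x 10^-10 = 0.000100.
[OH^-] = sqrt(Kb x [C6H5O-]) = sqrt(0.000100 x 0.1382) = 0.00372 M.
pOH = 2.43, so pH = 14.00 - 2.43 = 11.57.

11.57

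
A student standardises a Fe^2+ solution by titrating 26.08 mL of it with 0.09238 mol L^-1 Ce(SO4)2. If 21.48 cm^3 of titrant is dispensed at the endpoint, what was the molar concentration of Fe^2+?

n(Ce(SO4)2) = 0.09238 x 0.02148 = 0.001984 mol.
From the balanced equation, 1 mol Ce(SO4)2 reacts with 1 mol Fe^2+, so n(Fe^2+) = 0.001984 x 1/1 = 0.001984 mol.
[Fe^2+] = 0.001984 / 0.02608 L = 0.0761 M.

0.0761 M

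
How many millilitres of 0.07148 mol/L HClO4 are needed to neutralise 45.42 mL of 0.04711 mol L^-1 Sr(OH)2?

n(Sr(OH)2) = 0.04711 mol/L x 0.04542 L = 0.002140 mol.
The neutralisation is 1 Sr(OH)2 : 2 HClO4, so n(HClO4) = 0.002140 x 2/1 = 0.004279 mol.
V(HClO4) = 0.004279 / 0.07148 = 0.05987 L = 59.9 mL.

59.9 mL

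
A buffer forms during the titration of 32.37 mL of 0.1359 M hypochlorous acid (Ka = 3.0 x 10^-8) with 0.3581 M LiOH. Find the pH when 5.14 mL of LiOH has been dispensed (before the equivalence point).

Initial n(HClO) = 0.1359 x 0.03237 = 0.004399 mol.
n(LiOH) added = 0.3581 x 0.005140 = 0.001841 mol, converting that many moles of HClO to ClO-.
Remaining n(HClO) = 0.002558 mol; n(ClO-) = 0.001841 mol.
By Henderson-Hasselbalch, pH = pKa + log([A^-]/[HA]) = 7.52 + log(0.001841/0.002558) = 7.52 + (-0.14) = 7.38.

7.38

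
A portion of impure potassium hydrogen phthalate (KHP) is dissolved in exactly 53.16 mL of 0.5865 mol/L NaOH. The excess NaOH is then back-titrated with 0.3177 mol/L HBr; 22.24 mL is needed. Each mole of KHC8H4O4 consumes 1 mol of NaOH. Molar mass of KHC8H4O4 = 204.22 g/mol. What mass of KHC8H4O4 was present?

Total n(NaOH) added = 0.5865 x 0.05316 = 0.03118 mol.
n(HBr) used = 0.3177 x 0.02224 = 0.007066 mol, which equals the excess n(NaOH).
So n(NaOH) consumed by the sample = 0.03118 - 0.007066 = 0.02411 mol.
n(KHC8H4O4) = 0.02411 / 1 = 0.02411 mol.
mass = 0.02411 mol x 204.22 g/mol = 4.92 g.

4.92 g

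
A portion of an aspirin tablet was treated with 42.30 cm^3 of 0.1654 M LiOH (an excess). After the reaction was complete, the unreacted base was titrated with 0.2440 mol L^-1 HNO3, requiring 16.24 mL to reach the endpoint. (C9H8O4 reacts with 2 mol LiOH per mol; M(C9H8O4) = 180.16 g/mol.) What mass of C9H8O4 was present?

0.273 g

Total n(LiOH) added = 0.1654 x 0.04230 = 0.006996 mol.
n(HNO3) used = 0.2440 x 0.01624 = 0.003963 mol, which equals the excess n(LiOH).
So n(LiOH) consumed by the sample = 0.006996 - 0.003963 = 0.003034 mol.
n(C9H8O4) = 0.003034 / 2 = 0.001517 mol.
mass = 0.001517 mol x 180.16 g/mol = 0.273 g.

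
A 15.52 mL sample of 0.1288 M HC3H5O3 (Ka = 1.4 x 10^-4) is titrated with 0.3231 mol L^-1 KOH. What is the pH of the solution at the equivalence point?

n(HC3H5O3) = 0.1288 x 0.01552 = 0.001999 mol; V(KOH) at equivalence = 0.001999/0.3231 = 0.006187 L.
At equivalence all the acid is converted to C3H5O3-; total volume = 0.01552 + 0.006187 = 0.02171 L, so [C3H5O3-] = 0.001999/0.02171 = 0.09209 M.
Kb = Kw/Ka = 1.0e-14 / 1.4 x 10^-4 = 7.14e-11.
[OH^-] = sqrt(Kb x [C3H5O3-]) = sqrt(7.14e-11 x 0.09209) = 2.56e-6 M.
pOH = 5.59, so pH = 14.00 - 5.59 = 8.41.

8.41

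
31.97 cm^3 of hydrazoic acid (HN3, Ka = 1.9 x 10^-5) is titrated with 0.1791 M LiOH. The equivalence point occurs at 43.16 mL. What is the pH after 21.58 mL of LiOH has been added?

21.58 mL is exactly half the equivalence volume (43.16/2), i.e. the half-equivalence point.
There, n(HA) = n(A^-), so pH = pKa = -log(1.9 x 10^-5) = 4.72.

4.72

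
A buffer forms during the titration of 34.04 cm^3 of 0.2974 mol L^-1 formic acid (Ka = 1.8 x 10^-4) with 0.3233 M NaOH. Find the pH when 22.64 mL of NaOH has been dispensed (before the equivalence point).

4.16

Initial n(HCOOH) = 0.2974 x 0.03404 = 0.01012 mol.
n(NaOH) added = 0.3233 x 0.02264 = 0.007320 mol, converting that many moles of HCOOH to HCOO-.
Remaining n(HCOOH) = 0.002804 mol; n(HCOO-) = 0.007320 mol.
By Henderson-Hasselbalch, pH = pKa + log([A^-]/[HA]) = 3.74 + log(0.007320/0.002804) = 3.74 + (+0.42) = 4.16.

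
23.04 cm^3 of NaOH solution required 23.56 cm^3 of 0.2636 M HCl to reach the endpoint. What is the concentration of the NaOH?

0.270 M

n(HCl) delivered = 0.2636 x 0.02356 = 0.006210 mol.
For a 1:1 reaction, n(NaOH) = 0.006210 mol.
[NaOH] = 0.006210 mol / 0.02304 L = 0.270 M.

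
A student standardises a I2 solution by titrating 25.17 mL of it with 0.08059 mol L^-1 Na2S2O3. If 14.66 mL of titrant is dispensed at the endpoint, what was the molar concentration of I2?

n(Na2S2O3) = 0.08059 x 0.01466 = 0.001181 mol.
From the balanced equation, 2 mol Na2S2O3 reacts with 1 mol I2, so n(I2) = 0.001181 x 1/2 = 0.0005907 mol.
[I2] = 0.0005907 / 0.02517 L = 0.0235 M.

0.0235 M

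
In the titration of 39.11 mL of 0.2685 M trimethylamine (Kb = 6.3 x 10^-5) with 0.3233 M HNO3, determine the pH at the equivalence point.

n((CH3)3N) = 0.2685 x 0.03911 = 0.01050 mol; V(HNO3) at equivalence = 0.01050/0.3233 = 0.03248 L.
At equivalence the base is fully converted to (CH3)3NH+; total volume = 0.07159 L, so [(CH3)3NH+] = 0.01050/0.07159 = 0.1467 M.
Ka((CH3)3NH+) = Kw/Kb = 1.0e-14 / 6.3 x 10^-5 = 1.59e-10.
[H^+] = sqrt(Ka x [(CH3)3NH+]) = sqrt(1.59e-10 x 0.1467) = 4.83e-6 M.
pH = -log(4.83e-6) = 5.32.

5.32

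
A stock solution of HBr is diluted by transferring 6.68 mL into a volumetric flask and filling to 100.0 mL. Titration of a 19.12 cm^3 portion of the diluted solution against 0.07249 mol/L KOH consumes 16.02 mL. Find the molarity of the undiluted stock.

n(KOH) = 0.07249 x 0.01602 = 0.001161 mol.
n(HBr) in the aliquot = 0.001161 mol.
[diluted HBr] = 0.001161 / 0.01912 = 0.06074 M.
Dilution factor = 100.0/6.680 = 14.97, so [stock] = 0.06074 x 14.97 = 0.909 M.

0.909 M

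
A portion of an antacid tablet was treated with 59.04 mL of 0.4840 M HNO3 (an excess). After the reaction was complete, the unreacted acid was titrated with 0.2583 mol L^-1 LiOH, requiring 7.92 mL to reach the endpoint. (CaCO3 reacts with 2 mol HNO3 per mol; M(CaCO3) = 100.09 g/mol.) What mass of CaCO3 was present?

1.33 g

Total n(HNO3) added = 0.4840 x 0.05904 = 0.02858 mol.
n(LiOH) used = 0.2583 x 0.007920 = 0.002046 mol, which equals the excess n(HNO3).
So n(HNO3) consumed by the sample = 0.02858 - 0.002046 = 0.02653 mol.
n(CaCO3) = 0.02653 / 2 = 0.01326 mol.
mass = 0.01326 mol x 100.09 g/mol = 1.33 g.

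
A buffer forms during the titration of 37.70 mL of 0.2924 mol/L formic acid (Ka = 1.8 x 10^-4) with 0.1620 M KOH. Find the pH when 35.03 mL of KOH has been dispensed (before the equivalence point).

Initial n(HCOOH) = 0.2924 x 0.03770 = 0.01102 mol.
n(KOH) added = 0.1620 x 0.03503 = 0.005675 mol, converting that many moles of HCOOH to HCOO-.
Remaining n(HCOOH) = 0.005349 mol; n(HCOO-) = 0.005675 mol.
By Henderson-Hasselbalch, pH = pKa + log([A^-]/[HA]) = 3.74 + log(0.005675/0.005349) = 3.74 + (+0.03) = 3.77.

3.77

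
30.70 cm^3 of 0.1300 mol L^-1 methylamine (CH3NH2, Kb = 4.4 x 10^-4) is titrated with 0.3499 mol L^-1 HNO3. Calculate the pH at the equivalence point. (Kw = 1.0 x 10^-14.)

n(CH3NH2) = 0.1300 x 0.03070 = 0.003991 mol; V(HNO3) at equivalence = 0.003991/0.3499 = 0.01141 L.
At equivalence the base is fully converted to CH3NH3+; total volume = 0.04211 L, so [CH3NH3+] = 0.003991/0.04211 = 0.09478 M.
Ka(CH3NH3+) = Kw/Kb = 1.0e-14 / 4.4 x 10^-4 = 2.27e-11.
[H^+] = sqrt(Ka x [CH3NH3+]) = sqrt(2.27e-11 x 0.09478) = 1.47e-6 M.
pH = -log(1.47e-6) = 5.83.

5.83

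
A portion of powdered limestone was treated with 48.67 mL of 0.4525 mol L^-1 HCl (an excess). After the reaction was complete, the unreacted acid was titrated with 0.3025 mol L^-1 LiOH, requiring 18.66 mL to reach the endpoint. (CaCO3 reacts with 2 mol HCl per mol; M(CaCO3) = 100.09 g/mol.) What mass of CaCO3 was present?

Total n(HCl) added = 0.4525 x 0.04867 = 0.02202 mol.
n(LiOH) used = 0.3025 x 0.01866 = 0.005645 mol, which equals the excess n(HCl).
So n(HCl) consumed by the sample = 0.02202 - 0.005645 = 0.01638 mol.
n(CaCO3) = 0.01638 / 2 = 0.008189 mol.
mass = 0.008189 mol x 100.09 g/mol = 0.820 g.

0.820 g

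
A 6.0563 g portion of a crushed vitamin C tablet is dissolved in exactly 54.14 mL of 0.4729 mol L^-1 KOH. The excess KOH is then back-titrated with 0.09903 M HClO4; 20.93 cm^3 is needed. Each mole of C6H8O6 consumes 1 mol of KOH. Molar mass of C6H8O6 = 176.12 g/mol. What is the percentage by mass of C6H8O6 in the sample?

Total n(KOH) added = 0.4729 x 0.05414 = 0.02560 mol.
n(HClO4) used = 0.09903 x 0.02093 = 0.002073 mol, which equals the excess n(KOH).
So n(KOH) consumed by the sample = 0.02560 - 0.002073 = 0.02353 mol.
n(C6H8O6) = 0.02353 / 1 = 0.02353 mol.
mass C6H8O6 = 0.02353 x 176.12 = 4.144 g, so %C6H8O6 = 4.144/6.0563 x 100 = 68.4%.

68.4%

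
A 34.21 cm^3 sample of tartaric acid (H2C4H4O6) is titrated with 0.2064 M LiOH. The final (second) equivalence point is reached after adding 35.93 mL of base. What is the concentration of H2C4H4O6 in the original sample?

n(LiOH) = 0.2064 x 0.03593 = 0.007416 mol.
At the final (second) equivalence point, 2 mol OH^- react per mol H2C4H4O6, so n(H2C4H4O6) = 0.007416 / 2 = 0.003708 mol.
[H2C4H4O6] = 0.003708 / 0.03421 L = 0.108 M.

0.108 M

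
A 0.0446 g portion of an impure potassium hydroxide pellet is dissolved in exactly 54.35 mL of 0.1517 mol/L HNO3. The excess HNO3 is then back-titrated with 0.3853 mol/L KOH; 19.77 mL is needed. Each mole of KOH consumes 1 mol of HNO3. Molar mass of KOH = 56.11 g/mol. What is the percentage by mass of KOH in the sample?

Total n(HNO3) added = 0.1517 x 0.05435 = 0.008245 mol.
n(KOH) used = 0.3853 x 0.01977 = 0.007617 mol, which equals the excess n(HNO3).
So n(HNO3) consumed by the sample = 0.008245 - 0.007617 = 0.0006275 mol.
n(KOH) = 0.0006275 / 1 = 0.0006275 mol.
mass KOH = 0.0006275 x 56.11 = 0.03521 g, so %KOH = 0.03521/0.0446 x 100 = 78.9%.

78.9%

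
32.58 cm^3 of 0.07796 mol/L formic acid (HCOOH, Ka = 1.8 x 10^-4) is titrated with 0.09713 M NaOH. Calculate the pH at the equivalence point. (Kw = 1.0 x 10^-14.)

n(HCOOH) = 0.07796 x 0.03258 = 0.002540 mol; V(NaOH) at equivalence = 0.002540/0.09713 = 0.02615 L.
At equivalence all the acid is converted to HCOO-; total volume = 0.03258 + 0.02615 = 0.05873 L, so [HCOO-] = 0.002540/0.05873 = 0.04325 M.
Kb = Kw/Ka = 1.0e-14 / 1.8 x 10^-4 = 5.56e-11.
[OH^-] = sqrt(Kb x [HCOO-]) = sqrt(5.56e-11 x 0.04325) = 1.55e-6 M.
pOH = 5.81, so pH = 14.00 - 5.81 = 8.19.

8.19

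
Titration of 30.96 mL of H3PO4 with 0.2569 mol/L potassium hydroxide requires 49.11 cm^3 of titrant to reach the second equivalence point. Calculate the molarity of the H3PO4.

n(KOH) = 0.2569 x 0.04911 = 0.01262 mol.
At the second equivalence point, 2 mol OH^- react per mol H3PO4, so n(H3PO4) = 0.01262 / 2 = 0.006308 mol.
[H3PO4] = 0.006308 / 0.03096 L = 0.204 M.

0.204 M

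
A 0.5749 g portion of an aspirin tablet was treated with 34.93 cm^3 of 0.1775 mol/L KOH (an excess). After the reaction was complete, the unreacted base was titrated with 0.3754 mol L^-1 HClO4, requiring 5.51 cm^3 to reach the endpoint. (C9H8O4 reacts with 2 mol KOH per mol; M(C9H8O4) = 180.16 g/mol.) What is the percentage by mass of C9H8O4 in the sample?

64.7%

Total n(KOH) added = 0.1775 x 0.03493 = 0.006200 mol.
n(HClO4) used = 0.3754 x 0.005510 = 0.002068 mol, which equals the excess n(KOH).
So n(KOH) consumed by the sample = 0.006200 - 0.002068 = 0.004132 mol.
n(C9H8O4) = 0.004132 / 2 = 0.002066 mol.
mass C9H8O4 = 0.002066 x 180.16 = 0.3722 g, so %C9H8O4 = 0.3722/0.5749 x 100 = 64.7%.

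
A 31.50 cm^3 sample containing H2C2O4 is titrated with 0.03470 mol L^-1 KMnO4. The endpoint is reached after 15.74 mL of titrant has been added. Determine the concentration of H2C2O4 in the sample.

n(KMnO4) = 0.03470 x 0.01574 = 0.0005462 mol.
From the balanced equation, 2 mol KMnO4 reacts with 5 mol H2C2O4, so n(H2C2O4) = 0.0005462 x 5/2 = 0.001365 mol.
[H2C2O4] = 0.001365 / 0.03150 L = 0.0433 M.

0.0433 M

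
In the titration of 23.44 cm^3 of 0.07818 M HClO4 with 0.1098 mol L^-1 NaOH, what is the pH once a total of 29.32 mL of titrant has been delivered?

n(acid) = 0.07818 x 0.02344 = 0.001833 mol; n(NaOH) added = 0.1098 x 0.02932 = 0.003219 mol.
Base is in excess by 0.003219 - 0.001833 = 0.001387 mol in a total volume of 0.05276 L.
[OH^-] = 0.001387/0.05276 = 0.02629 M, so pOH = 1.58 and pH = 14.00 - 1.58 = 12.42.

12.42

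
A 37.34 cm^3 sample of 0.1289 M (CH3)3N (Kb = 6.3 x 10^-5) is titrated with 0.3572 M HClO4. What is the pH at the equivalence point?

5.41

n((CH3)3N) = 0.1289 x 0.03734 = 0.004813 mol; V(HClO4) at equivalence = 0.004813/0.3572 = 0.01347 L.
At equivalence the base is fully converted to (CH3)3NH+; total volume = 0.05081 L, so [(CH3)3NH+] = 0.004813/0.05081 = 0.09472 M.
Ka((CH3)3NH+) = Kw/Kb = 1.0e-14 / 6.3 x 10^-5 = 1.59e-10.
[H^+] = sqrt(Ka x [(CH3)3NH+]) = sqrt(1.59e-10 x 0.09472) = 3.88e-6 M.
pH = -log(3.88e-6) = 5.41.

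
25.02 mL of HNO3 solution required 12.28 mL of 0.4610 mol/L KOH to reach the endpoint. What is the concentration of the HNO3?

n(KOH) delivered = 0.4610 x 0.01228 = 0.005661 mol.
For a 1:1 reaction, n(HNO3) = 0.005661 mol.
[HNO3] = 0.005661 mol / 0.02502 L = 0.226 M.

0.226 M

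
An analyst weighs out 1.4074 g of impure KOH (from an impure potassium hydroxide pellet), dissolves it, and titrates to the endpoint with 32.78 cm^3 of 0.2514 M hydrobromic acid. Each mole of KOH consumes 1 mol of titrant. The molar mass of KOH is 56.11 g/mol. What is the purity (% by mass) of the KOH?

n(HBr) = 0.2514 x 0.03278 = 0.008241 mol.
n(KOH) = 0.008241 / 1 = 0.008241 mol.
mass of KOH = 0.008241 x 56.11 = 0.4624 g.
% purity = 0.4624 / 1.4074 x 100 = 32.9%.

32.9%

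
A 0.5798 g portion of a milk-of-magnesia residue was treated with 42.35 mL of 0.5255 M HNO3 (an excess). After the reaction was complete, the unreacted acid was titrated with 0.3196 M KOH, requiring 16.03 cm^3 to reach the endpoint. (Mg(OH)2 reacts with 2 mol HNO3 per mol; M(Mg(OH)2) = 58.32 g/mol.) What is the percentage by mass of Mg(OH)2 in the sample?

86.2%

Total n(HNO3) added = 0.5255 x 0.04235 = 0.02225 mol.
n(KOH) used = 0.3196 x 0.01603 = 0.005123 mol, which equals the excess n(HNO3).
So n(HNO3) consumed by the sample = 0.02225 - 0.005123 = 0.01713 mol.
n(Mg(OH)2) = 0.01713 / 2 = 0.008566 mol.
mass Mg(OH)2 = 0.008566 x 58.32 = 0.4996 g, so %Mg(OH)2 = 0.4996/0.5798 x 100 = 86.2%.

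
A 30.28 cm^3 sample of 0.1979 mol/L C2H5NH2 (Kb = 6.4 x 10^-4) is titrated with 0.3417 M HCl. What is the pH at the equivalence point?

n(C2H5NH2) = 0.1979 x 0.03028 = 0.005992 mol; V(HCl) at equivalence = 0.005992/0.3417 = 0.01754 L.
At equivalence the base is fully converted to C2H5NH3+; total volume = 0.04782 L, so [C2H5NH3+] = 0.005992/0.04782 = 0.1253 M.
Ka(C2H5NH3+) = Kw/Kb = 1.0e-14 / 6.4 x 10^-4 = 1.56e-11.
[H^+] = sqrt(Ka x [C2H5NH3+]) = sqrt(1.56e-11 x 0.1253) = 1.40e-6 M.
pH = -log(1.40e-6) = 5.85.

5.85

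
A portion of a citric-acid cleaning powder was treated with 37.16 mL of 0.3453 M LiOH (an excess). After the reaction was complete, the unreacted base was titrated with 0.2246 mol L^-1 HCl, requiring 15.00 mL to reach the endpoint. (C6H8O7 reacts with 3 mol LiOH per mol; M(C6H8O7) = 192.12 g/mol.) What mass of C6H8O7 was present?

0.606 g

Total n(LiOH) added = 0.3453 x 0.03716 = 0.01283 mol.
n(HCl) used = 0.2246 x 0.01500 = 0.003369 mol, which equals the excess n(LiOH).
So n(LiOH) consumed by the sample = 0.01283 - 0.003369 = 0.009462 mol.
n(C6H8O7) = 0.009462 / 3 = 0.003154 mol.
mass = 0.003154 mol x 192.12 g/mol = 0.606 g.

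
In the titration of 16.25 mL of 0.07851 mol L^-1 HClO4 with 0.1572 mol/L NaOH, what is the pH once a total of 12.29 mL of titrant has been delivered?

12.36

n(acid) = 0.07851 x 0.01625 = 0.001276 mol; n(NaOH) added = 0.1572 x 0.01229 = 0.001932 mol.
Base is in excess by 0.001932 - 0.001276 = 0.0006562 mol in a total volume of 0.02854 L.
[OH^-] = 0.0006562/0.02854 = 0.02299 M, so pOH = 1.64 and pH = 14.00 - 1.64 = 12.36.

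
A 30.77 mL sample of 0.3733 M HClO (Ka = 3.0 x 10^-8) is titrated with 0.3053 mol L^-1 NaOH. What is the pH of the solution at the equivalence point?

10.37

n(HClO) = 0.3733 x 0.03077 = 0.01149 mol; V(NaOH) at equivalence = 0.01149/0.3053 = 0.03762 L.
At equivalence all the acid is converted to ClO-; total volume = 0.03077 + 0.03762 = 0.06839 L, so [ClO-] = 0.01149/0.06839 = 0.1679 M.
Kb = Kw/Ka = 1.0e-14 / 3.0 x 10^-8 = 3.33e-7.
[OH^-] = sqrt(Kb x [ClO-]) = sqrt(3.33e-7 x 0.1679) = 0.000237 M.
pOH = 3.63, so pH = 14.00 - 3.63 = 10.37.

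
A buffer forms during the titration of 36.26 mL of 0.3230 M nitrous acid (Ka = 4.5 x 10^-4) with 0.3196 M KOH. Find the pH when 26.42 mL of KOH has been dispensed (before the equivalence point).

3.76

Initial n(HNO2) = 0.3230 x 0.03626 = 0.01171 mol.
n(KOH) added = 0.3196 x 0.02642 = 0.008444 mol, converting that many moles of HNO2 to NO2-.
Remaining n(HNO2) = 0.003268 mol; n(NO2-) = 0.008444 mol.
By Henderson-Hasselbalch, pH = pKa + log([A^-]/[HA]) = 3.35 + log(0.008444/0.003268) = 3.35 + (+0.41) = 3.76.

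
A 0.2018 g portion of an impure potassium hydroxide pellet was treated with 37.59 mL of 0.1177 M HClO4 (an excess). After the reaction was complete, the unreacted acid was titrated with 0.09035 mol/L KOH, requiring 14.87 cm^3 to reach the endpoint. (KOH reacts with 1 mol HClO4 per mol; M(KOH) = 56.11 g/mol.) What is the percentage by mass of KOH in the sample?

85.7%

Total n(HClO4) added = 0.1177 x 0.03759 = 0.004424 mol.
n(KOH) used = 0.09035 x 0.01487 = 0.001344 mol, which equals the excess n(HClO4).
So n(HClO4) consumed by the sample = 0.004424 - 0.001344 = 0.003081 mol.
n(KOH) = 0.003081 / 1 = 0.003081 mol.
mass KOH = 0.003081 x 56.11 = 0.1729 g, so %KOH = 0.1729/0.2018 x 100 = 85.7%.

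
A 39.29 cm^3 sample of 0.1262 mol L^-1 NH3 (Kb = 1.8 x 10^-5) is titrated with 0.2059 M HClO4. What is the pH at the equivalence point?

5.18

n(NH3) = 0.1262 x 0.03929 = 0.004958 mol; V(HClO4) at equivalence = 0.004958/0.2059 = 0.02408 L.
At equivalence the base is fully converted to NH4+; total volume = 0.06337 L, so [NH4+] = 0.004958/0.06337 = 0.07824 M.
Ka(NH4+) = Kw/Kb = 1.0e-14 / 1.8 x 10^-5 = 5.56e-10.
[H^+] = sqrt(Ka x [NH4+]) = sqrt(5.56e-10 x 0.07824) = 6.59e-6 M.
pH = -log(6.59e-6) = 5.18.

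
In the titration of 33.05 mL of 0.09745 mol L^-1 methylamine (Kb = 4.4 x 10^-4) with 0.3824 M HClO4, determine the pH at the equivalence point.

n(CH3NH2) = 0.09745 x 0.03305 = 0.003221 mol; V(HClO4) at equivalence = 0.003221/0.3824 = 0.008422 L.
At equivalence the base is fully converted to CH3NH3+; total volume = 0.04147 L, so [CH3NH3+] = 0.003221/0.04147 = 0.07766 M.
Ka(CH3NH3+) = Kw/Kb = 1.0e-14 / 4.4 x 10^-4 = 2.27e-11.
[H^+] = sqrt(Ka x [CH3NH3+]) = sqrt(2.27e-11 x 0.07766) = 1.33e-6 M.
pH = -log(1.33e-6) = 5.88.

5.88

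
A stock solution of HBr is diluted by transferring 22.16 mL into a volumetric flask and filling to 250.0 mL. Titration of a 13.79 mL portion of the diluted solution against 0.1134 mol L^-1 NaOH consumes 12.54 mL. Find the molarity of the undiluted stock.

1.16 M

n(NaOH) = 0.1134 x 0.01254 = 0.001422 mol.
n(HBr) in the aliquot = 0.001422 mol.
[diluted HBr] = 0.001422 / 0.01379 = 0.1031 M.
Dilution factor = 250.0/22.16 = 11.28, so [stock] = 0.1031 x 11.28 = 1.16 M.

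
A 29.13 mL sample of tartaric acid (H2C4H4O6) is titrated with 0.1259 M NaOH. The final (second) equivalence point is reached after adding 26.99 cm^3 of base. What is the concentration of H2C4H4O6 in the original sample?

0.0583 M

n(NaOH) = 0.1259 x 0.02699 = 0.003398 mol.
At the final (second) equivalence point, 2 mol OH^- react per mol H2C4H4O6, so n(H2C4H4O6) = 0.003398 / 2 = 0.001699 mol.
[H2C4H4O6] = 0.001699 / 0.02913 L = 0.0583 M.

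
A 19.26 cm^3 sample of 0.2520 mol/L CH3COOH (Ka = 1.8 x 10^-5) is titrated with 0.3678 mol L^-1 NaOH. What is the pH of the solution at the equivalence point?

n(CH3COOH) = 0.2520 x 0.01926 = 0.004854 mol; V(NaOH) at equivalence = 0.004854/0.3678 = 0.01320 L.
At equivalence all the acid is converted to CH3COO-; total volume = 0.01926 + 0.01320 = 0.03246 L, so [CH3COO-] = 0.004854/0.03246 = 0.1495 M.
Kb = Kw/Ka = 1.0e-14 / 1.8 x 10^-5 = 5.56e-10.
[OH^-] = sqrt(Kb x [CH3COO-]) = sqrt(5.56e-10 x 0.1495) = 9.11e-6 M.
pOH = 5.04, so pH = 14.00 - 5.04 = 8.96.

8.96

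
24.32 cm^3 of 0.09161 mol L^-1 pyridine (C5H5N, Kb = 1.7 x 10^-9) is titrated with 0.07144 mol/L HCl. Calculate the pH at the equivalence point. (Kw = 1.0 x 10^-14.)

n(C5H5N) = 0.09161 x 0.02432 = 0.002228 mol; V(HCl) at equivalence = 0.002228/0.07144 = 0.03119 L.
At equivalence the base is fully converted to C5H5NH+; total volume = 0.05551 L, so [C5H5NH+] = 0.002228/0.05551 = 0.04014 M.
Ka(C5H5NH+) = Kw/Kb = 1.0e-14 / 1.7 x 10^-9 = 5.88e-6.
[H^+] = sqrt(Ka x [C5H5NH+]) = sqrt(5.88e-6 x 0.04014) = 0.000486 M.
pH = -log(0.000486) = 3.31.

3.31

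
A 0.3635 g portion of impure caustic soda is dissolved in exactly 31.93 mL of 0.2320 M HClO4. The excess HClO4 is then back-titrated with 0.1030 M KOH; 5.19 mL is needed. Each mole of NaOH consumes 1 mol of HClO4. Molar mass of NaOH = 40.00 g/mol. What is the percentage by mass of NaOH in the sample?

75.6%

Total n(HClO4) added = 0.2320 x 0.03193 = 0.007408 mol.
n(KOH) used = 0.1030 x 0.005190 = 0.0005346 mol, which equals the excess n(HClO4).
So n(HClO4) consumed by the sample = 0.007408 - 0.0005346 = 0.006873 mol.
n(NaOH) = 0.006873 / 1 = 0.006873 mol.
mass NaOH = 0.006873 x 40.00 = 0.2749 g, so %NaOH = 0.2749/0.3635 x 100 = 75.6%.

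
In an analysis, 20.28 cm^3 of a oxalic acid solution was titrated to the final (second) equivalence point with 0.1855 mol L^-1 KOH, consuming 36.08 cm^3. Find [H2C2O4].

n(KOH) = 0.1855 x 0.03608 = 0.006693 mol.
At the final (second) equivalence point, 2 mol OH^- react per mol H2C2O4, so n(H2C2O4) = 0.006693 / 2 = 0.003346 mol.
[H2C2O4] = 0.003346 / 0.02028 L = 0.165 M.

0.165 M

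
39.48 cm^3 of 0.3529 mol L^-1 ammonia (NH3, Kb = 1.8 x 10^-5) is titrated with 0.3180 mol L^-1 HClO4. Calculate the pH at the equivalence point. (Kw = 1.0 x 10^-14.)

5.02

n(NH3) = 0.3529 x 0.03948 = 0.01393 mol; V(HClO4) at equivalence = 0.01393/0.3180 = 0.04381 L.
At equivalence the base is fully converted to NH4+; total volume = 0.08329 L, so [NH4+] = 0.01393/0.08329 = 0.1673 M.
Ka(NH4+) = Kw/Kb = 1.0e-14 / 1.8 x 10^-5 = 5.56e-10.
[H^+] = sqrt(Ka x [NH4+]) = sqrt(5.56e-10 x 0.1673) = 9.64e-6 M.
pH = -log(9.64e-6) = 5.02.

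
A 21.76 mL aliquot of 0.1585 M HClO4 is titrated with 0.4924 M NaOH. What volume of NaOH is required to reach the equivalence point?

n(HClO4) = 0.1585 mol/L x 0.02176 L = 0.003449 mol.
At equivalence n(NaOH) = n(HClO4) = 0.003449 mol.
V(NaOH) = 0.003449 / 0.4924 = 0.007004 L = 7.00 mL.

7.00 mL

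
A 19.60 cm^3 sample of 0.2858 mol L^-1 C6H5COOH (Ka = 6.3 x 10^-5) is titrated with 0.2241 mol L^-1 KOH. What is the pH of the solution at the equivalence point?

8.65

n(C6H5COOH) = 0.2858 x 0.01960 = 0.005602 mol; V(KOH) at equivalence = 0.005602/0.2241 = 0.02500 L.
At equivalence all the acid is converted to C6H5COO-; total volume = 0.01960 + 0.02500 = 0.04460 L, so [C6H5COO-] = 0.005602/0.04460 = 0.1256 M.
Kb = Kw/Ka = 1.0e-14 / 6.3 x 10^-5 = 1.59e-10.
[OH^-] = sqrt(Kb x [C6H5COO-]) = sqrt(1.59e-10 x 0.1256) = 4.47e-6 M.
pOH = 5.35, so pH = 14.00 - 5.35 = 8.65.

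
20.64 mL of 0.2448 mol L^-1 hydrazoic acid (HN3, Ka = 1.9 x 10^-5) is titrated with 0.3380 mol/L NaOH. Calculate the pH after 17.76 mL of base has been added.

n(acid) = 0.2448 x 0.02064 = 0.005053 mol; n(NaOH) added = 0.3380 x 0.01776 = 0.006003 mol.
Base is in excess by 0.006003 - 0.005053 = 0.0009502 mol in a total volume of 0.03840 L.
[OH^-] = 0.0009502/0.03840 = 0.02475 M, so pOH = 1.61 and pH = 14.00 - 1.61 = 12.39.

12.39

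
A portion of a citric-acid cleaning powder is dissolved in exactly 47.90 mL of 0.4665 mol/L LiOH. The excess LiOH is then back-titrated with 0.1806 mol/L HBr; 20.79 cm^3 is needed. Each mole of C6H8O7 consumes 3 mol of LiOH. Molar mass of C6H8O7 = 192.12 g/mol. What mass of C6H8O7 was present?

Total n(LiOH) added = 0.4665 x 0.04790 = 0.02235 mol.
n(HBr) used = 0.1806 x 0.02079 = 0.003755 mol, which equals the excess n(LiOH).
So n(LiOH) consumed by the sample = 0.02235 - 0.003755 = 0.01859 mol.
n(C6H8O7) = 0.01859 / 3 = 0.006197 mol.
mass = 0.006197 mol x 192.12 g/mol = 1.19 g.

1.19 g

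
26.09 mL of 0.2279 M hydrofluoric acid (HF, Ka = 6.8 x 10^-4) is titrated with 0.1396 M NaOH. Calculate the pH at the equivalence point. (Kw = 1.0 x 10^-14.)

n(HF) = 0.2279 x 0.02609 = 0.005946 mol; V(NaOH) at equivalence = 0.005946/0.1396 = 0.04259 L.
At equivalence all the acid is converted to F-; total volume = 0.02609 + 0.04259 = 0.06868 L, so [F-] = 0.005946/0.06868 = 0.08657 M.
Kb = Kw/Ka = 1.0e-14 / 6.8 x 10^-4 = 1.47e-11.
[OH^-] = sqrt(Kb x [F-]) = sqrt(1.47e-11 x 0.08657) = 1.13e-6 M.
pOH = 5.95, so pH = 14.00 - 5.95 = 8.05.

8.05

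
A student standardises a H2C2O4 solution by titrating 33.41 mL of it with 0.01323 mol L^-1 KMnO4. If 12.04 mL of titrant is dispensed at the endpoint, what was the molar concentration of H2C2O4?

0.0119 M

n(KMnO4) = 0.01323 x 0.01204 = 0.0001593 mol.
From the balanced equation, 2 mol KMnO4 reacts with 5 mol H2C2O4, so n(H2C2O4) = 0.0001593 x 5/2 = 0.0003982 mol.
[H2C2O4] = 0.0003982 / 0.03341 L = 0.0119 M.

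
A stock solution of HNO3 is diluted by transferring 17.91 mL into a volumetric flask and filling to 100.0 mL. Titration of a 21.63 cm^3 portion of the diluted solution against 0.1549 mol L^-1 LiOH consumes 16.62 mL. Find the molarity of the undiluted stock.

n(LiOH) = 0.1549 x 0.01662 = 0.002574 mol.
n(HNO3) in the aliquot = 0.002574 mol.
[diluted HNO3] = 0.002574 / 0.02163 = 0.1190 M.
Dilution factor = 100.0/17.91 = 5.583, so [stock] = 0.1190 x 5.583 = 0.665 M.

0.665 M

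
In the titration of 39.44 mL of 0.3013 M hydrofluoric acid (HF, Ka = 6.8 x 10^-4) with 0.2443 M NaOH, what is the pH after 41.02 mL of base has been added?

Initial n(HF) = 0.3013 x 0.03944 = 0.01188 mol.
n(NaOH) added = 0.2443 x 0.04102 = 0.01002 mol, converting that many moles of HF to F-.
Remaining n(HF) = 0.001862 mol; n(F-) = 0.01002 mol.
By Henderson-Hasselbalch, pH = pKa + log([A^-]/[HA]) = 3.17 + log(0.01002/0.001862) = 3.17 + (+0.73) = 3.90.

3.90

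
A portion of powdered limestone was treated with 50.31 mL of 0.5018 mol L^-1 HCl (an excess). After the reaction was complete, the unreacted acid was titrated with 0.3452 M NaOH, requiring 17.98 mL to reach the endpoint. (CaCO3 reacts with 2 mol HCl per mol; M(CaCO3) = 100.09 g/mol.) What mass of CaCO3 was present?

Total n(HCl) added = 0.5018 x 0.05031 = 0.02525 mol.
n(NaOH) used = 0.3452 x 0.01798 = 0.006207 mol, which equals the excess n(HCl).
So n(HCl) consumed by the sample = 0.02525 - 0.006207 = 0.01904 mol.
n(CaCO3) = 0.01904 / 2 = 0.009519 mol.
mass = 0.009519 mol x 100.09 g/mol = 0.953 g.

0.953 g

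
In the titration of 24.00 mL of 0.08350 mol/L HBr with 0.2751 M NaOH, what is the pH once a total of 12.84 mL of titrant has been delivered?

12.62

n(acid) = 0.08350 x 0.02400 = 0.002004 mol; n(NaOH) added = 0.2751 x 0.01284 = 0.003532 mol.
Base is in excess by 0.003532 - 0.002004 = 0.001528 mol in a total volume of 0.03684 L.
[OH^-] = 0.001528/0.03684 = 0.04148 M, so pOH = 1.38 and pH = 14.00 - 1.38 = 12.62.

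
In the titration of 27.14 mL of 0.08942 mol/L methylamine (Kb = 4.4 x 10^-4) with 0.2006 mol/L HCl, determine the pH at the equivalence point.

n(CH3NH2) = 0.08942 x 0.02714 = 0.002427 mol; V(HCl) at equivalence = 0.002427/0.2006 = 0.01210 L.
At equivalence the base is fully converted to CH3NH3+; total volume = 0.03924 L, so [CH3NH3+] = 0.002427/0.03924 = 0.06185 M.
Ka(CH3NH3+) = Kw/Kb = 1.0e-14 / 4.4 x 10^-4 = 2.27e-11.
[H^+] = sqrt(Ka x [CH3NH3+]) = sqrt(2.27e-11 x 0.06185) = 1.19e-6 M.
pH = -log(1.19e-6) = 5.93.

5.93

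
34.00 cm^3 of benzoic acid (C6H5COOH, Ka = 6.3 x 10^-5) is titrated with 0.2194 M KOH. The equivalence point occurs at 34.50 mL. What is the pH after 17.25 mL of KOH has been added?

17.25 mL is exactly half the equivalence volume (34.50/2), i.e. the half-equivalence point.
There, n(HA) = n(A^-), so pH = pKa = -log(6.3 x 10^-5) = 4.20.

4.20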